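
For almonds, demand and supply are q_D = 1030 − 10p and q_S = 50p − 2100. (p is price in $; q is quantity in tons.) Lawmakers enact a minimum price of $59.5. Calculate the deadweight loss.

$322.67

In inverse form: demand p = 103 − 0.1q, supply p = 42 + 0.02q.
Competitive equilibrium: 103 − 0.1q = 42 + 0.02q → q* = 508.3333, p* = 52.1667.
At the floor p = 59.5, quantity demanded = (103 − 59.5)/0.1 = 435.
Sellers' marginal cost at q' = 435: 42 + 0.02·435 = 50.7.
Δq = 508.3333 − 435 = 73.3333; wedge = 59.5 − 50.7 = 8.8.
Deadweight loss = ½ × 73.3333 × 8.8 = $322.67.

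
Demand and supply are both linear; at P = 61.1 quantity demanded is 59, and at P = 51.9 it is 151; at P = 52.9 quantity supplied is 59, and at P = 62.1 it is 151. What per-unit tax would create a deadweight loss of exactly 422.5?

Demand slope = (51.9 − 61.1)/(151 − 59) = −0.1, so P = 67 − 0.1Q.
Supply slope = (62.1 − 52.9)/(151 − 59) = 0.1, so P = 47 + 0.1Q.
Competitive equilibrium: 67 − 0.1Q = 47 + 0.1Q → Q* = 100, P* = 57.
A tax t gives ΔQ = t/0.2 and wedge t, so DWL = t²/0.4.
t²/0.4 = 422.5 → t² = 169 → t = 13.

13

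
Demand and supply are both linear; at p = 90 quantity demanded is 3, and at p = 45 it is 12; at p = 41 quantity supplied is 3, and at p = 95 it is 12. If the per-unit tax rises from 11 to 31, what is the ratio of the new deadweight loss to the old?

7.942

Demand slope = (45 − 90)/(12 − 3) = −5, so p = 105 − 5q.
Supply slope = (95 − 41)/(12 − 3) = 6, so p = 23 + 6q.
Competitive equilibrium: 105 − 5q = 23 + 6q → q* = 7.4545, p* = 67.7273.
For a per-unit tax t: Δq = t/11, so DWL = ½·t·(t/11) = t²/22.
At t = 11: DWL = 5.5. At t = 31: DWL = 43.682.
Ratio = (31/11)² = 7.942.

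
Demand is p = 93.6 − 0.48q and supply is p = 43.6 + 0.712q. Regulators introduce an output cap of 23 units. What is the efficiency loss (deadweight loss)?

Competitive equilibrium: 93.6 − 0.48q = 43.6 + 0.712q → q* = 41.9463, p* = 73.4658.
At q = 23: demand price = 93.6 − 0.48·23 = 82.56; supply price = 43.6 + 0.712·23 = 59.976.
Δq = 41.9463 − 23 = 18.9463; wedge = 82.56 − 59.976 = 22.584.
The triangle = ½ × 18.9463 × 22.584 = 213.94.

213.94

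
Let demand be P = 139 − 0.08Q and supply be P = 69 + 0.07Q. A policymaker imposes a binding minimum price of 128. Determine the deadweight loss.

8126.30

Competitive equilibrium: 139 − 0.08Q = 69 + 0.07Q → Q* = 466.6667, P* = 101.6667.
At the floor P = 128, quantity demanded = (139 − 128)/0.08 = 137.5.
Sellers' marginal cost at Q' = 137.5: 69 + 0.07·137.5 = 78.625.
ΔQ = 466.6667 − 137.5 = 329.1667; wedge = 128 − 78.625 = 49.375.
The triangle = ½ × 329.1667 × 49.375 = 8126.30.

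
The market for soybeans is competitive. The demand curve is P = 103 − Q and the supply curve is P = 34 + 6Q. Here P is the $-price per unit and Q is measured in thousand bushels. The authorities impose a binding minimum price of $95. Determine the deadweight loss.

Competitive equilibrium: 103 − Q = 34 + 6Q → Q* = 9.8571, P* = 93.1429.
At the floor P = 95, quantity demanded = (103 − 95)/1 = 8.
Sellers' marginal cost at Q' = 8: 34 + 6·8 = 82.
ΔQ = 9.8571 − 8 = 1.8571; wedge = 95 − 82 = 13.
Deadweight loss = ½ × 1.8571 × 13 = $12.07 thousand.

$12.07 thousand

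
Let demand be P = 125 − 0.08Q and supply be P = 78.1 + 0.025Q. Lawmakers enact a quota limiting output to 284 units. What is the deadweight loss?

1389.17

Competitive equilibrium: 125 − 0.08Q = 78.1 + 0.025Q → Q* = 446.6667, P* = 89.2667.
At Q = 284: demand price = 125 − 0.08·284 = 102.28; supply price = 78.1 + 0.025·284 = 85.2.
ΔQ = 446.6667 − 284 = 162.6667; wedge = 102.28 − 85.2 = 17.08.
DWL = ½ × 162.6667 × 17.08 = 1389.17.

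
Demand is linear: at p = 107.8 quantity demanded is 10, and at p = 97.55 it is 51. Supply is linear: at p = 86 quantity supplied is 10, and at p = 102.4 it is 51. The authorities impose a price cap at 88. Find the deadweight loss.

264.69

Demand slope = (97.55 − 107.8)/(51 − 10) = −0.25, so p = 110.3 − 0.25q.
Supply slope = (102.4 − 86)/(51 − 10) = 0.4, so p = 82 + 0.4q.
Competitive equilibrium: 110.3 − 0.25q = 82 + 0.4q → q* = 43.5385, p* = 99.4154.
At the ceiling p = 88, quantity supplied = (88 − 82)/0.4 = 15.
Willingness to pay at q' = 15: 110.3 − 0.25·15 = 106.55.
Δq = 43.5385 − 15 = 28.5385; wedge = 106.55 − 88 = 18.55.
Welfare loss = ½ × 28.5385 × 18.55 = 264.69.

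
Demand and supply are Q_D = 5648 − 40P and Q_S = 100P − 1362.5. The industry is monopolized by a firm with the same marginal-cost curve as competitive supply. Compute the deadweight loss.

40365.53

In inverse form: demand P = 141.2 − 0.025Q, supply P = 13.625 + 0.01Q.
Competitive equilibrium: 141.2 − 0.025Q = 13.625 + 0.01Q → Q* = 3645, P* = 50.075.
Marginal revenue: MR = 141.2 − 0.05Q. Set MR = MC: 141.2 − 0.05Q = 13.625 + 0.01Q → Q_m = 2126.25.
Price P_m = 141.2 − 0.025·2126.25 = 88.04375; MC(Q_m) = 13.625 + 0.01·2126.25 = 34.8875.
Competitive Q* = 3645, so ΔQ = 1518.75; wedge = 88.04375 − 34.8875 = 53.15625.
Deadweight loss = ½ × 1518.75 × 53.15625 = 40365.53.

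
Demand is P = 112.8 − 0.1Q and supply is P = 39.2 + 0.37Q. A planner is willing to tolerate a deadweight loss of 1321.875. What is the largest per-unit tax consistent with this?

Competitive equilibrium: 112.8 − 0.1Q = 39.2 + 0.37Q → Q* = 156.5957, P* = 97.1404.
A tax t gives ΔQ = t/0.47 and wedge t, so DWL = t²/0.94.
t²/0.94 = 1321.875 → t² = 1242.5625 → t = 35.25.

35.25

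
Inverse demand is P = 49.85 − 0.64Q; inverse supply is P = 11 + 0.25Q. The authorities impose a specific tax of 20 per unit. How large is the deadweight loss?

Competitive equilibrium: 49.85 − 0.64Q = 11 + 0.25Q → Q* = 43.6517, P* = 21.9129.
With the tax, the buyer price exceeds the seller price by 20: (49.85 − 0.64Q) − (11 + 0.25Q) = 20 → Q' = 21.1798.
ΔQ = 43.6517 − 21.1798 = 22.4719; the wedge equals the tax, 20.
DWL = ½ × 22.4719 × 20 = 224.72.

224.72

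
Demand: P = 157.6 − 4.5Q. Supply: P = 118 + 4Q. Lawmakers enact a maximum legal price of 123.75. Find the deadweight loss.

Competitive equilibrium: 157.6 − 4.5Q = 118 + 4Q → Q* = 4.6588, P* = 136.6353.
At the ceiling P = 123.75, quantity supplied = (123.75 − 118)/4 = 1.4375.
Willingness to pay at Q' = 1.4375: 157.6 − 4.5·1.4375 = 151.1313.
ΔQ = 4.6588 − 1.4375 = 3.2213; wedge = 151.1313 − 123.75 = 27.3813.
The triangle = ½ × 3.2213 × 27.3813 = 44.10.

44.10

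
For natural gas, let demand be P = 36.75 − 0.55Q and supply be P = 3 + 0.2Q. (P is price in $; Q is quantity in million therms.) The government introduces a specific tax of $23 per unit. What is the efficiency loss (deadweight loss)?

Competitive equilibrium: 36.75 − 0.55Q = 3 + 0.2Q → Q* = 45, P* = 12.
With the tax, the buyer price exceeds the seller price by 23: (36.75 − 0.55Q) − (3 + 0.2Q) = 23 → Q' = 14.3333.
ΔQ = 45 − 14.3333 = 30.6667; the wedge equals the tax, 23.
The triangle = ½ × 30.6667 × 23 = $352.67 million.

$352.67 million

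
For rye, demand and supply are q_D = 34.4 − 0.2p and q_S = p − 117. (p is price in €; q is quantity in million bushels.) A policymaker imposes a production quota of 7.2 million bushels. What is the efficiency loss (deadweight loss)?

In inverse form: demand p = 172 − 5q, supply p = 117 + q.
Competitive equilibrium: 172 − 5q = 117 + q → q* = 9.1667, p* = 126.1667.
At q = 7.2: demand price = 172 − 5·7.2 = 136; supply price = 117 + 1·7.2 = 124.2.
Δq = 9.1667 − 7.2 = 1.9667; wedge = 136 − 124.2 = 11.8.
The triangle = ½ × 1.9667 × 11.8 = €11.60 million.

€11.60 million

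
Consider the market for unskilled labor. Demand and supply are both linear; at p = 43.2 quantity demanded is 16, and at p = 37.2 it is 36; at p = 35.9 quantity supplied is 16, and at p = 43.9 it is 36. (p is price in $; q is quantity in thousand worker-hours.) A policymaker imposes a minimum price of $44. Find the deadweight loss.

Demand slope = (37.2 − 43.2)/(36 − 16) = −0.3, so p = 48 − 0.3q.
Supply slope = (43.9 − 35.9)/(36 − 16) = 0.4, so p = 29.5 + 0.4q.
Competitive equilibrium: 48 − 0.3q = 29.5 + 0.4q → q* = 26.4286, p* = 40.0714.
At the floor p = 44, quantity demanded = (48 − 44)/0.3 = 13.3333.
Sellers' marginal cost at q' = 13.3333: 29.5 + 0.4·13.3333 = 34.8333.
Δq = 26.4286 − 13.3333 = 13.0953; wedge = 44 − 34.8333 = 9.1667.
DWL = ½ × 13.0953 × 9.1667 = $60.02 thousand.

$60.02 thousand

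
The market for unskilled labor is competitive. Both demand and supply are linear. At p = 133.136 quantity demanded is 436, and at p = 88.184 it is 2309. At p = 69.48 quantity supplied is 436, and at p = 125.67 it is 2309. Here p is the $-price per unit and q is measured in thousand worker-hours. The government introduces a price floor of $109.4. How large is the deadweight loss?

$972.80 thousand

Demand slope = (88.184 − 133.136)/(2309 − 436) = −0.024, so p = 143.6 − 0.024q.
Supply slope = (125.67 − 69.48)/(2309 − 436) = 0.03, so p = 56.4 + 0.03q.
Competitive equilibrium: 143.6 − 0.024q = 56.4 + 0.03q → q* = 1614.8148, p* = 104.8444.
At the floor p = 109.4, quantity demanded = (143.6 − 109.4)/0.024 = 1425.
Sellers' marginal cost at q' = 1425: 56.4 + 0.03·1425 = 99.15.
Δq = 1614.8148 − 1425 = 189.8148; wedge = 109.4 − 99.15 = 10.25.
Welfare loss = ½ × 189.8148 × 10.25 = $972.80 thousand.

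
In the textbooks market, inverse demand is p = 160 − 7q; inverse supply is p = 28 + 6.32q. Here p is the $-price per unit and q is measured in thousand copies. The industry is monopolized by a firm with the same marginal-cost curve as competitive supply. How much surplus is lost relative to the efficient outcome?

$77.62 thousand

Competitive equilibrium: 160 − 7q = 28 + 6.32q → q* = 9.9099, p* = 90.6306.
Marginal revenue: MR = 160 − 14q. Set MR = MC: 160 − 14q = 28 + 6.32q → q_m = 6.4961.
Price p_m = 160 − 7·6.4961 = 114.5273; MC(q_m) = 28 + 6.32·6.4961 = 69.0554.
Competitive q* = 9.9099, so Δq = 3.4138; wedge = 114.5273 − 69.0554 = 45.4719.
The triangle = ½ × 3.4138 × 45.4719 = $77.62 thousand.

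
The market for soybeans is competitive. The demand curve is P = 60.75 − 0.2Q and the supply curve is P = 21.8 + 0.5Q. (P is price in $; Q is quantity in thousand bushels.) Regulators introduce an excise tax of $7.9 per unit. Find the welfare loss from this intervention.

Competitive equilibrium: 60.75 − 0.2Q = 21.8 + 0.5Q → Q* = 55.6429, P* = 49.6214.
With the tax, the buyer price exceeds the seller price by 7.9: (60.75 − 0.2Q) − (21.8 + 0.5Q) = 7.9 → Q' = 44.3571.
ΔQ = 55.6429 − 44.3571 = 11.2858; the wedge equals the tax, 7.9.
Deadweight loss = ½ × 11.2858 × 7.9 = $44.58 thousand.

$44.58 thousand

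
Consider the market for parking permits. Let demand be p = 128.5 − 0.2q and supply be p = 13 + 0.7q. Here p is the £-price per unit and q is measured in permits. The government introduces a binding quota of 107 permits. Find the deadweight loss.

£204.80

Competitive equilibrium: 128.5 − 0.2q = 13 + 0.7q → q* = 128.3333, p* = 102.8333.
At q = 107: demand price = 128.5 − 0.2·107 = 107.1; supply price = 13 + 0.7·107 = 87.9.
Δq = 128.3333 − 107 = 21.3333; wedge = 107.1 − 87.9 = 19.2.
DWL = ½ × 21.3333 × 19.2 = £204.80.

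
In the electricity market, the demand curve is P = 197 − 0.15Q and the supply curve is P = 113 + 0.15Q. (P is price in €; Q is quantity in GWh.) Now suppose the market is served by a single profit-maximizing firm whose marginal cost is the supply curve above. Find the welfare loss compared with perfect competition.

€1306.67

Competitive equilibrium: 197 − 0.15Q = 113 + 0.15Q → Q* = 280, P* = 155.
Marginal revenue: MR = 197 − 0.3Q. Set MR = MC: 197 − 0.3Q = 113 + 0.15Q → Q_m = 186.6667.
Price P_m = 197 − 0.15·186.6667 = 169; MC(Q_m) = 113 + 0.15·186.6667 = 141.
Competitive Q* = 280, so ΔQ = 93.3333; wedge = 169 − 141 = 28.
Deadweight loss = ½ × 93.3333 × 28 = €1306.67.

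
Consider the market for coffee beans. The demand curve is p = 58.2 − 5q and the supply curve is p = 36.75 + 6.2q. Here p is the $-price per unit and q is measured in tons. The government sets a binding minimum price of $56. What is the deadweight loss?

$12.19

Competitive equilibrium: 58.2 − 5q = 36.75 + 6.2q → q* = 1.9152, p* = 48.6241.
At the floor p = 56, quantity demanded = (58.2 − 56)/5 = 0.44.
Sellers' marginal cost at q' = 0.44: 36.75 + 6.2·0.44 = 39.478.
Δq = 1.9152 − 0.44 = 1.4752; wedge = 56 − 39.478 = 16.522.
The triangle = ½ × 1.4752 × 16.522 = $12.19.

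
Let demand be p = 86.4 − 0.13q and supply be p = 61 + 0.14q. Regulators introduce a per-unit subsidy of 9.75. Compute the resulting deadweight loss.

Competitive equilibrium: 86.4 − 0.13q = 61 + 0.14q → q* = 94.0741, p* = 74.1704.
The subsidy lowers effective supply by 9.75: p = 51.25 + 0.14q.
New quantity: 86.4 − 0.13q = 51.25 + 0.14q → q' = 130.1852.
Overproduction Δq = 130.1852 − 94.0741 = 36.1111; wedge = subsidy = 9.75.
Welfare loss = ½ × 36.1111 × 9.75 = 176.04.

176.04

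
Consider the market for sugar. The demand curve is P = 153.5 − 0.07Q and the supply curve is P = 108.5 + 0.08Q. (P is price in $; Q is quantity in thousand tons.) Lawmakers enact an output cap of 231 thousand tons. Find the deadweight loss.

$357.075 thousand

Competitive equilibrium: 153.5 − 0.07Q = 108.5 + 0.08Q → Q* = 300, P* = 132.5.
At Q = 231: demand price = 153.5 − 0.07·231 = 137.33; supply price = 108.5 + 0.08·231 = 126.98.
ΔQ = 300 − 231 = 69; wedge = 137.33 − 126.98 = 10.35.
DWL = ½ × 69 × 10.35 = $357.075 thousand.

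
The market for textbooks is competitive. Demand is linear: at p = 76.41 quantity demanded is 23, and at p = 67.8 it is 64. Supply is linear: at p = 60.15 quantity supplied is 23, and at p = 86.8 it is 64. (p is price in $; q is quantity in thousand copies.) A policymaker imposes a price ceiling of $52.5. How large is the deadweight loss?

$404.64 thousand

Demand slope = (67.8 − 76.41)/(64 − 23) = −0.21, so p = 81.24 − 0.21q.
Supply slope = (86.8 − 60.15)/(64 − 23) = 0.65, so p = 45.2 + 0.65q.
Competitive equilibrium: 81.24 − 0.21q = 45.2 + 0.65q → q* = 41.907, p* = 72.4395.
At the ceiling p = 52.5, quantity supplied = (52.5 − 45.2)/0.65 = 11.2308.
Willingness to pay at q' = 11.2308: 81.24 − 0.21·11.2308 = 78.8815.
Δq = 41.907 − 11.2308 = 30.6762; wedge = 78.8815 − 52.5 = 26.3815.
Deadweight loss = ½ × 30.6762 × 26.3815 = $404.64 thousand.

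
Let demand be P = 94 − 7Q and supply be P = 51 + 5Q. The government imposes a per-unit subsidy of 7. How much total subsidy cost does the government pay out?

29.17

Competitive equilibrium: 94 − 7Q = 51 + 5Q → Q* = 3.5833, P* = 68.9167.
The subsidy lowers effective supply by 7: P = 44 + 5Q.
New quantity: 94 − 7Q = 44 + 5Q → Q' = 4.1667.
Total subsidy cost = 7 × 4.1667 = 29.17.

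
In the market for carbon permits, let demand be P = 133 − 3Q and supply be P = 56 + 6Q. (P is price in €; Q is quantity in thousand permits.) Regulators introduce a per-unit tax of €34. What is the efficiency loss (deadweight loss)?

Competitive equilibrium: 133 − 3Q = 56 + 6Q → Q* = 8.5556, P* = 107.3333.
With the tax, the buyer price exceeds the seller price by 34: (133 − 3Q) − (56 + 6Q) = 34 → Q' = 4.7778.
ΔQ = 8.5556 − 4.7778 = 3.7778; the wedge equals the tax, 34.
Deadweight loss = ½ × 3.7778 × 34 = €64.22 thousand.

€64.22 thousand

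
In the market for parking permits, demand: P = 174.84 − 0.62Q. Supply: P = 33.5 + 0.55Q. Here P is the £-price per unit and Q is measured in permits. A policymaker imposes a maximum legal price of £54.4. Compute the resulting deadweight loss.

Competitive equilibrium: 174.84 − 0.62Q = 33.5 + 0.55Q → Q* = 120.8034, P* = 99.9419.
At the ceiling P = 54.4, quantity supplied = (54.4 − 33.5)/0.55 = 38.
Willingness to pay at Q' = 38: 174.84 − 0.62·38 = 151.28.
ΔQ = 120.8034 − 38 = 82.8034; wedge = 151.28 − 54.4 = 96.88.
Welfare loss = ½ × 82.8034 × 96.88 = £4011.

£4011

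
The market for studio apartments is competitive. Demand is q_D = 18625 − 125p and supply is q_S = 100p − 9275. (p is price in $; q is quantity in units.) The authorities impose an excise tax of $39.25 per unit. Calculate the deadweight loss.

In inverse form: demand p = 149 − 0.008q, supply p = 92.75 + 0.01q.
Competitive equilibrium: 149 − 0.008q = 92.75 + 0.01q → q* = 3125, p* = 124.
With the tax, the buyer price exceeds the seller price by 39.25: (149 − 0.008q) − (92.75 + 0.01q) = 39.25 → q' = 944.4444.
Δq = 3125 − 944.4444 = 2180.5556; the wedge equals the tax, 39.25.
Deadweight loss = ½ × 2180.5556 × 39.25 = $42793.40.

$42793.40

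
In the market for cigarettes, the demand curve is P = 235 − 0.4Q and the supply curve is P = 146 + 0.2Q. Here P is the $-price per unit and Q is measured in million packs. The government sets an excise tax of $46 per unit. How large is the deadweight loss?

Competitive equilibrium: 235 − 0.4Q = 146 + 0.2Q → Q* = 148.3333, P* = 175.6667.
With the tax, the buyer price exceeds the seller price by 46: (235 − 0.4Q) − (146 + 0.2Q) = 46 → Q' = 71.6667.
ΔQ = 148.3333 − 71.6667 = 76.6666; the wedge equals the tax, 46.
DWL = ½ × 76.6666 × 46 = $1763.33 million.

$1763.33 million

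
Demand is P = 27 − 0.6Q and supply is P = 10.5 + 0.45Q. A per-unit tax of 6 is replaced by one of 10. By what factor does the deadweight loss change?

Competitive equilibrium: 27 − 0.6Q = 10.5 + 0.45Q → Q* = 15.7143, P* = 17.5714.
For a per-unit tax t: ΔQ = t/1.05, so DWL = ½·t·(t/1.05) = t²/2.1.
At t = 6: DWL = 17.143. At t = 10: DWL = 47.619.
Ratio = (10/6)² = 2.778.

2.778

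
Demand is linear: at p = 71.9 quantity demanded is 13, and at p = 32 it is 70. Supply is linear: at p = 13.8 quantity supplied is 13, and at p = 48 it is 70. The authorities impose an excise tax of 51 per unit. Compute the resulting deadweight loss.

1000.38

Demand slope = (32 − 71.9)/(70 − 13) = −0.7, so p = 81 − 0.7q.
Supply slope = (48 − 13.8)/(70 − 13) = 0.6, so p = 6 + 0.6q.
Competitive equilibrium: 81 − 0.7q = 6 + 0.6q → q* = 57.69231, p* = 40.61538.
With the tax, the buyer price exceeds the seller price by 51: (81 − 0.7q) − (6 + 0.6q) = 51 → q' = 18.46154.
Δq = 57.69231 − 18.46154 = 39.23077; the wedge equals the tax, 51.
Welfare loss = ½ × 39.23077 × 51 = 1000.38.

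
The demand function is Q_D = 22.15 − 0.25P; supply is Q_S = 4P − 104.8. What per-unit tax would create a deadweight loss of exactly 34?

In inverse form: demand P = 88.6 − 4Q, supply P = 26.2 + 0.25Q.
Competitive equilibrium: 88.6 − 4Q = 26.2 + 0.25Q → Q* = 14.6824, P* = 29.8706.
A tax t gives ΔQ = t/4.25 and wedge t, so DWL = t²/8.5.
t²/8.5 = 34 → t² = 289 → t = 17.

17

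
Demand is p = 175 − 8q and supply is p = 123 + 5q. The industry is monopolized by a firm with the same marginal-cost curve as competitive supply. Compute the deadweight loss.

Competitive equilibrium: 175 − 8q = 123 + 5q → q* = 4, p* = 143.
Marginal revenue: MR = 175 − 16q. Set MR = MC: 175 − 16q = 123 + 5q → q_m = 2.4762.
Price p_m = 175 − 8·2.4762 = 155.1904; MC(q_m) = 123 + 5·2.4762 = 135.381.
Competitive q* = 4, so Δq = 1.5238; wedge = 155.1904 − 135.381 = 19.8094.
The triangle = ½ × 1.5238 × 19.8094 = 15.09.

15.09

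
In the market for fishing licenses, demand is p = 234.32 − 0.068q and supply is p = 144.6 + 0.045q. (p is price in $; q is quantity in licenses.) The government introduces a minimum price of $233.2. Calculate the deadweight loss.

Competitive equilibrium: 234.32 − 0.068q = 144.6 + 0.045q → q* = 793.9823, p* = 180.3292.
At the floor p = 233.2, quantity demanded = (234.32 − 233.2)/0.068 = 16.47059.
Sellers' marginal cost at q' = 16.47059: 144.6 + 0.045·16.47059 = 145.34118.
Δq = 793.9823 − 16.47059 = 777.51171; wedge = 233.2 − 145.34118 = 87.85882.
DWL = ½ × 777.51171 × 87.85882 = $34155.63.

$34155.63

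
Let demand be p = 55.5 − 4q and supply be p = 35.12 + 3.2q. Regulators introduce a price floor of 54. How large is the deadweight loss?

Competitive equilibrium: 55.5 − 4q = 35.12 + 3.2q → q* = 2.8306, p* = 44.1778.
At the floor p = 54, quantity demanded = (55.5 − 54)/4 = 0.375.
Sellers' marginal cost at q' = 0.375: 35.12 + 3.2·0.375 = 36.32.
Δq = 2.8306 − 0.375 = 2.4556; wedge = 54 − 36.32 = 17.68.
Deadweight loss = ½ × 2.4556 × 17.68 = 21.71.

21.71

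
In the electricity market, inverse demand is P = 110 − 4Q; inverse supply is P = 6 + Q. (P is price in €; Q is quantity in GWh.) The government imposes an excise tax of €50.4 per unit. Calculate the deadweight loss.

Competitive equilibrium: 110 − 4Q = 6 + Q → Q* = 20.8, P* = 26.8.
With the tax, the buyer price exceeds the seller price by 50.4: (110 − 4Q) − (6 + Q) = 50.4 → Q' = 10.72.
ΔQ = 20.8 − 10.72 = 10.08; the wedge equals the tax, 50.4.
The triangle = ½ × 10.08 × 50.4 = €254.016.

€254.016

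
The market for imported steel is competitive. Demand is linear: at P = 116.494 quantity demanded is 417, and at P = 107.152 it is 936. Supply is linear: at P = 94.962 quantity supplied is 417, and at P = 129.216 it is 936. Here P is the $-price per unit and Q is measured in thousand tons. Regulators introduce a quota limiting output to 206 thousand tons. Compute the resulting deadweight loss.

Demand slope = (107.152 − 116.494)/(936 − 417) = −0.018, so P = 124 − 0.018Q.
Supply slope = (129.216 − 94.962)/(936 − 417) = 0.066, so P = 67.44 + 0.066Q.
Competitive equilibrium: 124 − 0.018Q = 67.44 + 0.066Q → Q* = 673.3333, P* = 111.88.
At Q = 206: demand price = 124 − 0.018·206 = 120.292; supply price = 67.44 + 0.066·206 = 81.036.
ΔQ = 673.3333 − 206 = 467.3333; wedge = 120.292 − 81.036 = 39.256.
DWL = ½ × 467.3333 × 39.256 = $9172.82 thousand.

$9172.82 thousand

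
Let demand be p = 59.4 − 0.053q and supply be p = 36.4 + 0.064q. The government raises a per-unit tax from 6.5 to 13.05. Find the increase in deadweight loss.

547.23

Competitive equilibrium: 59.4 − 0.053q = 36.4 + 0.064q → q* = 196.5812, p* = 48.9812.
For a per-unit tax t: Δq = t/0.117, so DWL = ½·t·(t/0.117) = t²/0.234.
At t = 6.5: DWL = 180.556. At t = 13.05: DWL = 727.788.
Increase = 727.788 − 180.556 = 547.23.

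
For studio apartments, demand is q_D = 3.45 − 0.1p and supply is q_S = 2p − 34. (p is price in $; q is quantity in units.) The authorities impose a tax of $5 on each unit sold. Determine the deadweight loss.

$1.19

In inverse form: demand p = 34.5 − 10q, supply p = 17 + 0.5q.
Competitive equilibrium: 34.5 − 10q = 17 + 0.5q → q* = 1.6667, p* = 17.8333.
With the tax, the buyer price exceeds the seller price by 5: (34.5 − 10q) − (17 + 0.5q) = 5 → q' = 1.1905.
Δq = 1.6667 − 1.1905 = 0.4762; the wedge equals the tax, 5.
The triangle = ½ × 0.4762 × 5 = $1.19.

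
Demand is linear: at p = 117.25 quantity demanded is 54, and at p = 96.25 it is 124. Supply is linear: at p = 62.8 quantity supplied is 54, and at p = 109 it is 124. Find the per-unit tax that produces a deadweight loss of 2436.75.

68.4

Demand slope = (96.25 − 117.25)/(124 − 54) = −0.3, so p = 133.45 − 0.3q.
Supply slope = (109 − 62.8)/(124 − 54) = 0.66, so p = 27.16 + 0.66q.
Competitive equilibrium: 133.45 − 0.3q = 27.16 + 0.66q → q* = 110.7188, p* = 100.2344.
A tax t gives Δq = t/0.96 and wedge t, so DWL = t²/1.92.
t²/1.92 = 2436.75 → t² = 4678.56 → t = 68.4.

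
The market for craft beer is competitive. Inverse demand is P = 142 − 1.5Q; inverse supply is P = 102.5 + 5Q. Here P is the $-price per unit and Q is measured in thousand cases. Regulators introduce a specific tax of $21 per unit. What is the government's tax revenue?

$59.77 thousand

Competitive equilibrium: 142 − 1.5Q = 102.5 + 5Q → Q* = 6.0769, P* = 132.8846.
With the tax, the buyer price exceeds the seller price by 21: (142 − 1.5Q) − (102.5 + 5Q) = 21 → Q' = 2.8462.
Tax revenue = 21 × 2.8462 = $59.77 thousand.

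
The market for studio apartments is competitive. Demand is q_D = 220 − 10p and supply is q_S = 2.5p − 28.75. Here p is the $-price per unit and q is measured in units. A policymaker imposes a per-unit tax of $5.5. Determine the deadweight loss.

In inverse form: demand p = 22 − 0.1q, supply p = 11.5 + 0.4q.
Competitive equilibrium: 22 − 0.1q = 11.5 + 0.4q → q* = 21, p* = 19.9.
With the tax, the buyer price exceeds the seller price by 5.5: (22 − 0.1q) − (11.5 + 0.4q) = 5.5 → q' = 10.
Δq = 21 − 10 = 11; the wedge equals the tax, 5.5.
Deadweight loss = ½ × 11 × 5.5 = $30.25.

$30.25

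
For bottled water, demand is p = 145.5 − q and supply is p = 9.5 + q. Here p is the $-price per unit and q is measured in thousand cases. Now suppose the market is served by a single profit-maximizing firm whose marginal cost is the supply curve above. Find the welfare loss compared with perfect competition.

Competitive equilibrium: 145.5 − q = 9.5 + q → q* = 68, p* = 77.5.
Marginal revenue: MR = 145.5 − 2q. Set MR = MC: 145.5 − 2q = 9.5 + q → q_m = 45.3333.
Price p_m = 145.5 − 1·45.3333 = 100.1667; MC(q_m) = 9.5 + 1·45.3333 = 54.8333.
Competitive q* = 68, so Δq = 22.6667; wedge = 100.1667 − 54.8333 = 45.3334.
Welfare loss = ½ × 22.6667 × 45.3334 = $513.78 thousand.

$513.78 thousand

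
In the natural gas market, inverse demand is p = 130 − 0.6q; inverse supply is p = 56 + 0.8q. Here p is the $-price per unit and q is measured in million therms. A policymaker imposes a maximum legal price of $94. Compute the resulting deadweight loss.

$20.09 million

Competitive equilibrium: 130 − 0.6q = 56 + 0.8q → q* = 52.8571, p* = 98.2857.
At the ceiling p = 94, quantity supplied = (94 − 56)/0.8 = 47.5.
Willingness to pay at q' = 47.5: 130 − 0.6·47.5 = 101.5.
Δq = 52.8571 − 47.5 = 5.3571; wedge = 101.5 − 94 = 7.5.
DWL = ½ × 5.3571 × 7.5 = $20.09 million.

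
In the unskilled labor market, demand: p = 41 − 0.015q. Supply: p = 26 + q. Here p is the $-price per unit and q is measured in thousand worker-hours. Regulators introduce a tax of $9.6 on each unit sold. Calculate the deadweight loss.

$45.40 thousand

Competitive equilibrium: 41 − 0.015q = 26 + q → q* = 14.7783, p* = 40.7783.
With the tax, the buyer price exceeds the seller price by 9.6: (41 − 0.015q) − (26 + q) = 9.6 → q' = 5.3202.
Δq = 14.7783 − 5.3202 = 9.4581; the wedge equals the tax, 9.6.
DWL = ½ × 9.4581 × 9.6 = $45.40 thousand.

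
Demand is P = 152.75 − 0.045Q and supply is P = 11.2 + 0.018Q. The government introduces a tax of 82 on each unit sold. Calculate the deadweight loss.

Competitive equilibrium: 152.75 − 0.045Q = 11.2 + 0.018Q → Q* = 2246.8254, P* = 51.6429.
With the tax, the buyer price exceeds the seller price by 82: (152.75 − 0.045Q) − (11.2 + 0.018Q) = 82 → Q' = 945.2381.
ΔQ = 2246.8254 − 945.2381 = 1301.5873; the wedge equals the tax, 82.
Deadweight loss = ½ × 1301.5873 × 82 = 53365.08.

53365.08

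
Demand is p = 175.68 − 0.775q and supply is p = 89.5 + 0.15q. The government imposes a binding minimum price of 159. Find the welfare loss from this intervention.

Competitive equilibrium: 175.68 − 0.775q = 89.5 + 0.15q → q* = 93.1676, p* = 103.4751.
At the floor p = 159, quantity demanded = (175.68 − 159)/0.775 = 21.5226.
Sellers' marginal cost at q' = 21.5226: 89.5 + 0.15·21.5226 = 92.7284.
Δq = 93.1676 − 21.5226 = 71.645; wedge = 159 − 92.7284 = 66.2716.
The triangle = ½ × 71.645 × 66.2716 = 2374.01.

2374.01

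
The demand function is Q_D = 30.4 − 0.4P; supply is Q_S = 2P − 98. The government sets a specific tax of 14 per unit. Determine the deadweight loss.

32.67

In inverse form: demand P = 76 − 2.5Q, supply P = 49 + 0.5Q.
Competitive equilibrium: 76 − 2.5Q = 49 + 0.5Q → Q* = 9, P* = 53.5.
With the tax, the buyer price exceeds the seller price by 14: (76 − 2.5Q) − (49 + 0.5Q) = 14 → Q' = 4.3333.
ΔQ = 9 − 4.3333 = 4.6667; the wedge equals the tax, 14.
Deadweight loss = ½ × 4.6667 × 14 = 32.67.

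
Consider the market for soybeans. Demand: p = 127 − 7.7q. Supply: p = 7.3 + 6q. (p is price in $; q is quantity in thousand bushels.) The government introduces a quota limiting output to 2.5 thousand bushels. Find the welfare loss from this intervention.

Competitive equilibrium: 127 − 7.7q = 7.3 + 6q → q* = 8.73723, p* = 59.72336.
At q = 2.5: demand price = 127 − 7.7·2.5 = 107.75; supply price = 7.3 + 6·2.5 = 22.3.
Δq = 8.73723 − 2.5 = 6.23723; wedge = 107.75 − 22.3 = 85.45.
The triangle = ½ × 6.23723 × 85.45 = $266.49 thousand.

$266.49 thousand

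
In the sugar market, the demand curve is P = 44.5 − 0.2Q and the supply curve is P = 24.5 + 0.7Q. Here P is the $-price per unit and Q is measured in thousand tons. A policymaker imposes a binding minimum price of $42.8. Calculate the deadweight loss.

$84.73 thousand

Competitive equilibrium: 44.5 − 0.2Q = 24.5 + 0.7Q → Q* = 22.2222, P* = 40.0556.
At the floor P = 42.8, quantity demanded = (44.5 − 42.8)/0.2 = 8.5.
Sellers' marginal cost at Q' = 8.5: 24.5 + 0.7·8.5 = 30.45.
ΔQ = 22.2222 − 8.5 = 13.7222; wedge = 42.8 − 30.45 = 12.35.
Deadweight loss = ½ × 13.7222 × 12.35 = $84.73 thousand.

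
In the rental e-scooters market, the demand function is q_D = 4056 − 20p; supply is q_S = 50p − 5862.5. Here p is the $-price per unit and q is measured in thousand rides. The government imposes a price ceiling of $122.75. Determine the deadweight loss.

$31397.79 thousand

In inverse form: demand p = 202.8 − 0.05q, supply p = 117.25 + 0.02q.
Competitive equilibrium: 202.8 − 0.05q = 117.25 + 0.02q → q* = 1222.1429, p* = 141.6929.
At the ceiling p = 122.75, quantity supplied = (122.75 − 117.25)/0.02 = 275.
Willingness to pay at q' = 275: 202.8 − 0.05·275 = 189.05.
Δq = 1222.1429 − 275 = 947.1429; wedge = 189.05 − 122.75 = 66.3.
Deadweight loss = ½ × 947.1429 × 66.3 = $31397.79 thousand.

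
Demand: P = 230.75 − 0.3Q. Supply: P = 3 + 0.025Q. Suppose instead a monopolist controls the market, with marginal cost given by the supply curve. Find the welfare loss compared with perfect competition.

Competitive equilibrium: 230.75 − 0.3Q = 3 + 0.025Q → Q* = 700.7692, P* = 20.5192.
Marginal revenue: MR = 230.75 − 0.6Q. Set MR = MC: 230.75 − 0.6Q = 3 + 0.025Q → Q_m = 364.4.
Price P_m = 230.75 − 0.3·364.4 = 121.43; MC(Q_m) = 3 + 0.025·364.4 = 12.11.
Competitive Q* = 700.7692, so ΔQ = 336.3692; wedge = 121.43 − 12.11 = 109.32.
Deadweight loss = ½ × 336.3692 × 109.32 = 18385.94.

18385.94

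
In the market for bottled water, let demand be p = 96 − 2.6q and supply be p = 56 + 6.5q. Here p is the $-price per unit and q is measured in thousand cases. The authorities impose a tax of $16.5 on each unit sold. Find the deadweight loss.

Competitive equilibrium: 96 − 2.6q = 56 + 6.5q → q* = 4.3956, p* = 84.5714.
With the tax, the buyer price exceeds the seller price by 16.5: (96 − 2.6q) − (56 + 6.5q) = 16.5 → q' = 2.5824.
Δq = 4.3956 − 2.5824 = 1.8132; the wedge equals the tax, 16.5.
Deadweight loss = ½ × 1.8132 × 16.5 = $14.96 thousand.

$14.96 thousand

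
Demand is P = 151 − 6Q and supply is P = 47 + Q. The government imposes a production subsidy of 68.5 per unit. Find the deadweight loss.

Competitive equilibrium: 151 − 6Q = 47 + Q → Q* = 14.8571, P* = 61.8571.
The subsidy lowers effective supply by 68.5: P = Q − 21.5.
New quantity: 151 − 6Q = Q − 21.5 → Q' = 24.6429.
Overproduction ΔQ = 24.6429 − 14.8571 = 9.7858; wedge = subsidy = 68.5.
The triangle = ½ × 9.7858 × 68.5 = 335.16.

335.16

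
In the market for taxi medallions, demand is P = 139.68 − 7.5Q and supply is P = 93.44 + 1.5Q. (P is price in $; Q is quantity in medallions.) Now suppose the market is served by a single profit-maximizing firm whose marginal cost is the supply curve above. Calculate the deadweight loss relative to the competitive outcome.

$24.54

Competitive equilibrium: 139.68 − 7.5Q = 93.44 + 1.5Q → Q* = 5.1378, P* = 101.1467.
Marginal revenue: MR = 139.68 − 15Q. Set MR = MC: 139.68 − 15Q = 93.44 + 1.5Q → Q_m = 2.8024.
Price P_m = 139.68 − 7.5·2.8024 = 118.662; MC(Q_m) = 93.44 + 1.5·2.8024 = 97.6436.
Competitive Q* = 5.1378, so ΔQ = 2.3354; wedge = 118.662 − 97.6436 = 21.0184.
Deadweight loss = ½ × 2.3354 × 21.0184 = $24.54.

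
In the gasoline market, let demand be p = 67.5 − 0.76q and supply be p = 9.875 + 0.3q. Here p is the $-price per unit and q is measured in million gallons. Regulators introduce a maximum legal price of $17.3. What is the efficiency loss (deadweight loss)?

$464.78 million

Competitive equilibrium: 67.5 − 0.76q = 9.875 + 0.3q → q* = 54.3632, p* = 26.184.
At the ceiling p = 17.3, quantity supplied = (17.3 − 9.875)/0.3 = 24.75.
Willingness to pay at q' = 24.75: 67.5 − 0.76·24.75 = 48.69.
Δq = 54.3632 − 24.75 = 29.6132; wedge = 48.69 − 17.3 = 31.39.
Welfare loss = ½ × 29.6132 × 31.39 = $464.78 million.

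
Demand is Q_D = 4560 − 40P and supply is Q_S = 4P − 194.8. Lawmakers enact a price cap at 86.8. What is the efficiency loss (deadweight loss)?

In inverse form: demand P = 114 − 0.025Q, supply P = 48.7 + 0.25Q.
Competitive equilibrium: 114 − 0.025Q = 48.7 + 0.25Q → Q* = 237.4545, P* = 108.0636.
At the ceiling P = 86.8, quantity supplied = (86.8 − 48.7)/0.25 = 152.4.
Willingness to pay at Q' = 152.4: 114 − 0.025·152.4 = 110.19.
ΔQ = 237.4545 − 152.4 = 85.0545; wedge = 110.19 − 86.8 = 23.39.
Deadweight loss = ½ × 85.0545 × 23.39 = 994.71.

994.71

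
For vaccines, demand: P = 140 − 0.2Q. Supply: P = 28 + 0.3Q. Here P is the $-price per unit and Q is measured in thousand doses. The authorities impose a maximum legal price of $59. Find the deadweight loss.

$3640.11 thousand

Competitive equilibrium: 140 − 0.2Q = 28 + 0.3Q → Q* = 224, P* = 95.2.
At the ceiling P = 59, quantity supplied = (59 − 28)/0.3 = 103.3333.
Willingness to pay at Q' = 103.3333: 140 − 0.2·103.3333 = 119.3333.
ΔQ = 224 − 103.3333 = 120.6667; wedge = 119.3333 − 59 = 60.3333.
Welfare loss = ½ × 120.6667 × 60.3333 = $3640.11 thousand.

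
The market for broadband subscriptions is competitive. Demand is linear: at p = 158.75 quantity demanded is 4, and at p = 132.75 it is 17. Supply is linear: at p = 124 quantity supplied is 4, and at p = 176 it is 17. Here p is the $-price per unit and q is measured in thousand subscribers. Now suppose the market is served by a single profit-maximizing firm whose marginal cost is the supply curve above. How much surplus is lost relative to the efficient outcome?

$17.98 thousand

Demand slope = (132.75 − 158.75)/(17 − 4) = −2, so p = 166.75 − 2q.
Supply slope = (176 − 124)/(17 − 4) = 4, so p = 108 + 4q.
Competitive equilibrium: 166.75 − 2q = 108 + 4q → q* = 9.7917, p* = 147.1667.
Marginal revenue: MR = 166.75 − 4q. Set MR = MC: 166.75 − 4q = 108 + 4q → q_m = 7.3438.
Price p_m = 166.75 − 2·7.3438 = 152.0624; MC(q_m) = 108 + 4·7.3438 = 137.3752.
Competitive q* = 9.7917, so Δq = 2.4479; wedge = 152.0624 − 137.3752 = 14.6872.
The triangle = ½ × 2.4479 × 14.6872 = $17.98 thousand.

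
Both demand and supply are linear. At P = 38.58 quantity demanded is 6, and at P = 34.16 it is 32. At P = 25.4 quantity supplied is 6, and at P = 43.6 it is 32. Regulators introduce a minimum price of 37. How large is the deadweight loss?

Demand slope = (34.16 − 38.58)/(32 − 6) = −0.17, so P = 39.6 − 0.17Q.
Supply slope = (43.6 − 25.4)/(32 − 6) = 0.7, so P = 21.2 + 0.7Q.
Competitive equilibrium: 39.6 − 0.17Q = 21.2 + 0.7Q → Q* = 21.1494, P* = 36.0046.
At the floor P = 37, quantity demanded = (39.6 − 37)/0.17 = 15.2941.
Sellers' marginal cost at Q' = 15.2941: 21.2 + 0.7·15.2941 = 31.9059.
ΔQ = 21.1494 − 15.2941 = 5.8553; wedge = 37 − 31.9059 = 5.0941.
The triangle = ½ × 5.8553 × 5.0941 = 14.91.

14.91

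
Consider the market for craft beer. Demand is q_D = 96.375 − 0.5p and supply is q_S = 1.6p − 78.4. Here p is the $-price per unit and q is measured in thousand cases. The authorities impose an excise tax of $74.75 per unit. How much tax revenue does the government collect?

In inverse form: demand p = 192.75 − 2q, supply p = 49 + 0.625q.
Competitive equilibrium: 192.75 − 2q = 49 + 0.625q → q* = 54.7619, p* = 83.2262.
With the tax, the buyer price exceeds the seller price by 74.75: (192.75 − 2q) − (49 + 0.625q) = 74.75 → q' = 26.2857.
Tax revenue = 74.75 × 26.2857 = $1964.86 thousand.

$1964.86 thousand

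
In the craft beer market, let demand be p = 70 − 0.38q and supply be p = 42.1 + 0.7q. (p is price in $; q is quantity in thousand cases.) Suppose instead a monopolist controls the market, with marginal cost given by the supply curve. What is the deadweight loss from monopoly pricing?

Competitive equilibrium: 70 − 0.38q = 42.1 + 0.7q → q* = 25.8333, p* = 60.1833.
Marginal revenue: MR = 70 − 0.76q. Set MR = MC: 70 − 0.76q = 42.1 + 0.7q → q_m = 19.1096.
Price p_m = 70 − 0.38·19.1096 = 62.7384; MC(q_m) = 42.1 + 0.7·19.1096 = 55.4767.
Competitive q* = 25.8333, so Δq = 6.7237; wedge = 62.7384 − 55.4767 = 7.2617.
DWL = ½ × 6.7237 × 7.2617 = $24.41 thousand.

$24.41 thousand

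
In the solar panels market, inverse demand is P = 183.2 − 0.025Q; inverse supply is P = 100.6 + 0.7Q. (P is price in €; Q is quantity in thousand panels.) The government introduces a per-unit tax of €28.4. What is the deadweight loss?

€556.25 thousand

Competitive equilibrium: 183.2 − 0.025Q = 100.6 + 0.7Q → Q* = 113.931, P* = 180.3517.
With the tax, the buyer price exceeds the seller price by 28.4: (183.2 − 0.025Q) − (100.6 + 0.7Q) = 28.4 → Q' = 74.7586.
ΔQ = 113.931 − 74.7586 = 39.1724; the wedge equals the tax, 28.4.
Welfare loss = ½ × 39.1724 × 28.4 = €556.25 thousand.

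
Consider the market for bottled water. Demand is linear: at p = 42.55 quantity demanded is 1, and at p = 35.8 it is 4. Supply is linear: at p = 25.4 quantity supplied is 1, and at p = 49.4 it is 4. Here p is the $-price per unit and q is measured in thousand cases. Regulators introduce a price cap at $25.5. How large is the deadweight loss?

Demand slope = (35.8 − 42.55)/(4 − 1) = −2.25, so p = 44.8 − 2.25q.
Supply slope = (49.4 − 25.4)/(4 − 1) = 8, so p = 17.4 + 8q.
Competitive equilibrium: 44.8 − 2.25q = 17.4 + 8q → q* = 2.6732, p* = 38.7854.
At the ceiling p = 25.5, quantity supplied = (25.5 − 17.4)/8 = 1.0125.
Willingness to pay at q' = 1.0125: 44.8 − 2.25·1.0125 = 42.5219.
Δq = 2.6732 − 1.0125 = 1.6607; wedge = 42.5219 − 25.5 = 17.0219.
DWL = ½ × 1.6607 × 17.0219 = $14.13 thousand.

$14.13 thousand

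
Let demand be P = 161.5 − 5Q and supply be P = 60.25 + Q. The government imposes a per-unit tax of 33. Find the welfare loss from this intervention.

90.75

Competitive equilibrium: 161.5 − 5Q = 60.25 + Q → Q* = 16.875, P* = 77.125.
With the tax, the buyer price exceeds the seller price by 33: (161.5 − 5Q) − (60.25 + Q) = 33 → Q' = 11.375.
ΔQ = 16.875 − 11.375 = 5.5; the wedge equals the tax, 33.
Welfare loss = ½ × 5.5 × 33 = 90.75.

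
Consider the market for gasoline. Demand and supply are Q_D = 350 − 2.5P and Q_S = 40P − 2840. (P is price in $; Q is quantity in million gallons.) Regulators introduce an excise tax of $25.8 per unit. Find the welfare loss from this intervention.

In inverse form: demand P = 140 − 0.4Q, supply P = 71 + 0.025Q.
Competitive equilibrium: 140 − 0.4Q = 71 + 0.025Q → Q* = 162.35294, P* = 75.05882.
With the tax, the buyer price exceeds the seller price by 25.8: (140 − 0.4Q) − (71 + 0.025Q) = 25.8 → Q' = 101.64706.
ΔQ = 162.35294 − 101.64706 = 60.70588; the wedge equals the tax, 25.8.
Deadweight loss = ½ × 60.70588 × 25.8 = $783.11 million.

$783.11 million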